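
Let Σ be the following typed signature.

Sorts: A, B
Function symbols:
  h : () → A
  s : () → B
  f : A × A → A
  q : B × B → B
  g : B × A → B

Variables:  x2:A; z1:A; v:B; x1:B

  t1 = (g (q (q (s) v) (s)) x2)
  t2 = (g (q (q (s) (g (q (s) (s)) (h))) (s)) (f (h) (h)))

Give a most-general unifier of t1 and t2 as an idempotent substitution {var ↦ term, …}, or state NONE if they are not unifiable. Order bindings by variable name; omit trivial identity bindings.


{v ↦ (g (q (s) (s)) (h)), x2 ↦ (f (h) (h))}


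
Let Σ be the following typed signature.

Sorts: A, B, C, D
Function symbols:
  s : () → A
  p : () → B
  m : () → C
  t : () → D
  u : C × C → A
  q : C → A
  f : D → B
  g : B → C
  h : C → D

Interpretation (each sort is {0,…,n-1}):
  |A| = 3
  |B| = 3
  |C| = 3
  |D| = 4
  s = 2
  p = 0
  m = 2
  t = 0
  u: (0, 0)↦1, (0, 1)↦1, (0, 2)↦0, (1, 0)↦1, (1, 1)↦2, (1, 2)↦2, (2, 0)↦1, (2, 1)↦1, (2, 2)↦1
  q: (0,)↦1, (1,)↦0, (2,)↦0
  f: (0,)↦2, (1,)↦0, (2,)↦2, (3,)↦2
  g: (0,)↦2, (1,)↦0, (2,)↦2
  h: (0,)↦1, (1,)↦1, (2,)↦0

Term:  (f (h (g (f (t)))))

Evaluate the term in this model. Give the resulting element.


value = 2

  t = 0
  (f (t)) = f(0,) = 2
  (g (f (t))) = g(2,) = 2
  (h (g (f (t)))) = h(2,) = 0
  (f (h (g (f (t))))) = f(0,) = 2


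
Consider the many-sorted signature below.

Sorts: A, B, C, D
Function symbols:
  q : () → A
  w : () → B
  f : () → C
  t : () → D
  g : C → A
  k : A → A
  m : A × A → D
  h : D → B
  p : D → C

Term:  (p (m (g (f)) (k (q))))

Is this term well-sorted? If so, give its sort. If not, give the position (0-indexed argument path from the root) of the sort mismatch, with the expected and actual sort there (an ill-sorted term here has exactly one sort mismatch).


      (f) : C
    (g (f)) : A
      (q) : A
    (k (q)) : A
  (m (g (f)) (k (q))) : D
(p (m (g (f)) (k (q)))) : C

well-sorted; sort = C


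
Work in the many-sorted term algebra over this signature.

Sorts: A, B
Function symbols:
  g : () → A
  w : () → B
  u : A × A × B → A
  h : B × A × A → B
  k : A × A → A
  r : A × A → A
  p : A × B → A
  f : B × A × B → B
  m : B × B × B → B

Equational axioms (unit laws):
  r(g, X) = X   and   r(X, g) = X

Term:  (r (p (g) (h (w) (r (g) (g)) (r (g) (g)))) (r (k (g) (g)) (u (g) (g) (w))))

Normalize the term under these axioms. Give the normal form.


normal form = (r (p (g) (h (w) (g) (g))) (r (k (g) (g)) (u (g) (g) (w))))

1. (r (p (g) (h (w) (r (g) (g)) (r (g) (g)))) (r (k (g) (g)) (u (g) (g) (w))))  →  (r (p (g) (h (w) (g) (r (g) (g)))) (r (k (g) (g)) (u (g) (g) (w))))
2. (r (p (g) (h (w) (g) (r (g) (g)))) (r (k (g) (g)) (u (g) (g) (w))))  →  (r (p (g) (h (w) (g) (g))) (r (k (g) (g)) (u (g) (g) (w))))


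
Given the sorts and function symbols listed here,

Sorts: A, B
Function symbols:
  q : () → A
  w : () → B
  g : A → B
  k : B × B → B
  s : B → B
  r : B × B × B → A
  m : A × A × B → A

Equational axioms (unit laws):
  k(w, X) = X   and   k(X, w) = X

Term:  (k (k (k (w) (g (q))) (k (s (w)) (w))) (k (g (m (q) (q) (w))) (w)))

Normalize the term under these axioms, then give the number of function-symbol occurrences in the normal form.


1. (k (k (k (w) (g (q))) (k (s (w)) (w))) (k (g (m (q) (q) (w))) (w)))  →  (k (k (g (q)) (k (s (w)) (w))) (k (g (m (q) (q) (w))) (w)))
2. (k (k (g (q)) (k (s (w)) (w))) (k (g (m (q) (q) (w))) (w)))  →  (k (k (g (q)) (s (w))) (k (g (m (q) (q) (w))) (w)))
3. (k (k (g (q)) (s (w))) (k (g (m (q) (q) (w))) (w)))  →  (k (k (g (q)) (s (w))) (g (m (q) (q) (w))))
normal form: (k (k (g (q)) (s (w))) (g (m (q) (q) (w))))

size = 11


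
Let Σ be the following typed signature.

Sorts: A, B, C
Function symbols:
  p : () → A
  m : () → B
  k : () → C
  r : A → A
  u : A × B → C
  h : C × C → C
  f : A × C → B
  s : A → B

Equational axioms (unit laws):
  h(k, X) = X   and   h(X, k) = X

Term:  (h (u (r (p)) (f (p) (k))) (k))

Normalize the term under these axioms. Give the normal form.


normal form = (u (r (p)) (f (p) (k)))

1. (h (u (r (p)) (f (p) (k))) (k))  →  (u (r (p)) (f (p) (k)))


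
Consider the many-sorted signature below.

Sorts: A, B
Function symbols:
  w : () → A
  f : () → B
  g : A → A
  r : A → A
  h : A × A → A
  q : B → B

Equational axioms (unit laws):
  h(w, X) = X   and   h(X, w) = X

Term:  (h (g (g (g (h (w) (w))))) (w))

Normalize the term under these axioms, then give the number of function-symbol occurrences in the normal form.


1. (h (g (g (g (h (w) (w))))) (w))  →  (g (g (g (h (w) (w)))))
2. (g (g (g (h (w) (w)))))  →  (g (g (g (w))))
normal form: (g (g (g (w))))

size = 4


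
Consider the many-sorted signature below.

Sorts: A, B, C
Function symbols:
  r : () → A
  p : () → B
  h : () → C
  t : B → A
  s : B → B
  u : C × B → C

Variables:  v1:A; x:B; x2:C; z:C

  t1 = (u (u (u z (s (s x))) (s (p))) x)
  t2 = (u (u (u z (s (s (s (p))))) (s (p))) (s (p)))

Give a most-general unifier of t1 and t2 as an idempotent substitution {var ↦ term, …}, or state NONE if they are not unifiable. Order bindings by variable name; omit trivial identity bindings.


{x ↦ (s (p))}


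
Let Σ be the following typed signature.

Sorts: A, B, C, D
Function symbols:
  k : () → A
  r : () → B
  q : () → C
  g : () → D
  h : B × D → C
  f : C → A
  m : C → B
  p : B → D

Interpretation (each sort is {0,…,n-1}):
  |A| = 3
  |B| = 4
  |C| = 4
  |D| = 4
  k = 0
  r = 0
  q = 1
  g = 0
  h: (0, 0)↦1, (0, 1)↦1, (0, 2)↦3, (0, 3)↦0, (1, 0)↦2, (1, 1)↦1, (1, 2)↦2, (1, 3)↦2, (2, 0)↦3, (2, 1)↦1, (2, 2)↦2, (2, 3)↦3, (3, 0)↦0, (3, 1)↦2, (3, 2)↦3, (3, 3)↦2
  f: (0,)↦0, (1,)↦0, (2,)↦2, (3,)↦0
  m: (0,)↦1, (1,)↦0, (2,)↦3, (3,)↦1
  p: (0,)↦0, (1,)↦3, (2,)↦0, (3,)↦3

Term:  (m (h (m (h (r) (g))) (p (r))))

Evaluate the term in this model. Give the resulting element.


value = 0

  r = 0
  g = 0
  (h (r) (g)) = h(0, 0) = 1
  (m (h (r) (g))) = m(1,) = 0
  r = 0
  (p (r)) = p(0,) = 0
  (h (m (h (r) (g))) (p (r))) = h(0, 0) = 1
  (m (h (m (h (r) (g))) (p (r)))) = m(1,) = 0


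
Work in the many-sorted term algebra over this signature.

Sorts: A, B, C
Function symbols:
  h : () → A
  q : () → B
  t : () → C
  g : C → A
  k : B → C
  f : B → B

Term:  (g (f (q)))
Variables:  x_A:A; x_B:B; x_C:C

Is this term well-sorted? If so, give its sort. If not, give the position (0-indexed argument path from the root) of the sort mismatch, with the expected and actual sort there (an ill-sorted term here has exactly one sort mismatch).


ill-sorted at position [0]: expected C, got B

    (q) : B
  (f (q)) : B
(g (f (q))) : ✗ arg 0 at [0] has sort B, expected C


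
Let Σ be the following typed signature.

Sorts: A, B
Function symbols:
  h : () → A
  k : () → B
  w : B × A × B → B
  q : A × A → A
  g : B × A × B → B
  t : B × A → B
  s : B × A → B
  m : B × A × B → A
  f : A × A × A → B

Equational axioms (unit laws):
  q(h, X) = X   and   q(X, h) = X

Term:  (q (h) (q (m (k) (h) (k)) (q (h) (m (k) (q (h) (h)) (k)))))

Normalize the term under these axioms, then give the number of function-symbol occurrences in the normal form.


1. (q (h) (q (m (k) (h) (k)) (q (h) (m (k) (q (h) (h)) (k)))))  →  (q (m (k) (h) (k)) (q (h) (m (k) (q (h) (h)) (k))))
2. (q (m (k) (h) (k)) (q (h) (m (k) (q (h) (h)) (k))))  →  (q (m (k) (h) (k)) (m (k) (q (h) (h)) (k)))
3. (q (m (k) (h) (k)) (m (k) (q (h) (h)) (k)))  →  (q (m (k) (h) (k)) (m (k) (h) (k)))
normal form: (q (m (k) (h) (k)) (m (k) (h) (k)))

size = 9


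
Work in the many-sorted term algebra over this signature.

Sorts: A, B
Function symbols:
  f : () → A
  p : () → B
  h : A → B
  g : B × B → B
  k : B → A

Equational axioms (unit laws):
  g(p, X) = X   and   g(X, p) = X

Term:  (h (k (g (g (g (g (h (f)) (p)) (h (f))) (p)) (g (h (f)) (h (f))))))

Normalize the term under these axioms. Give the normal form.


normal form = (h (k (g (g (h (f)) (h (f))) (g (h (f)) (h (f))))))

1. (h (k (g (g (g (g (h (f)) (p)) (h (f))) (p)) (g (h (f)) (h (f))))))  →  (h (k (g (g (g (h (f)) (p)) (h (f))) (g (h (f)) (h (f))))))
2. (h (k (g (g (g (h (f)) (p)) (h (f))) (g (h (f)) (h (f))))))  →  (h (k (g (g (h (f)) (h (f))) (g (h (f)) (h (f))))))


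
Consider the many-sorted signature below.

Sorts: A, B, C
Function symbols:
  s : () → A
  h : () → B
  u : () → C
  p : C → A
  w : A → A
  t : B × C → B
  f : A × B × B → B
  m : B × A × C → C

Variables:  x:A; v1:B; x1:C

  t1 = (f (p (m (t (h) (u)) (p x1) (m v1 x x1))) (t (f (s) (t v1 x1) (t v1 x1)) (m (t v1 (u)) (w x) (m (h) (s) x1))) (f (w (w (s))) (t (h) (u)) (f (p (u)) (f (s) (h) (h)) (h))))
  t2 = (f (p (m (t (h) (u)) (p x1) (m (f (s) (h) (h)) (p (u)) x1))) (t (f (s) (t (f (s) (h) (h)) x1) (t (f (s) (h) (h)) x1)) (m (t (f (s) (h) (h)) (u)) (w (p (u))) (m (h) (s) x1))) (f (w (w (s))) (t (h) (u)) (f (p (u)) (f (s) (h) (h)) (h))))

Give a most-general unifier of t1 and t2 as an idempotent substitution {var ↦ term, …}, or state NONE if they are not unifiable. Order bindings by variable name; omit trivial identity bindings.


{v1 ↦ (f (s) (h) (h)), x ↦ (p (u))}


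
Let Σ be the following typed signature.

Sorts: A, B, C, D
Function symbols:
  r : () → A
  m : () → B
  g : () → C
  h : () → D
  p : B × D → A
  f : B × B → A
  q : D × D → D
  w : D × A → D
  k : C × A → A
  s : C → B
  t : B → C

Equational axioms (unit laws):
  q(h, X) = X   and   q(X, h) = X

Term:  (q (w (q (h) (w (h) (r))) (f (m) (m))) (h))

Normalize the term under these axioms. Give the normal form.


normal form = (w (w (h) (r)) (f (m) (m)))

1. (q (w (q (h) (w (h) (r))) (f (m) (m))) (h))  →  (w (q (h) (w (h) (r))) (f (m) (m)))
2. (w (q (h) (w (h) (r))) (f (m) (m)))  →  (w (w (h) (r)) (f (m) (m)))


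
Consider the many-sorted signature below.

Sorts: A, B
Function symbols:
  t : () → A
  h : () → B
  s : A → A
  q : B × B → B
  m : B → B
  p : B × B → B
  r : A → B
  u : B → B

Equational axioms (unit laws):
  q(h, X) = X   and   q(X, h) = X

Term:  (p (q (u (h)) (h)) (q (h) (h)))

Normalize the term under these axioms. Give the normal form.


normal form = (p (u (h)) (h))

1. (p (q (u (h)) (h)) (q (h) (h)))  →  (p (u (h)) (q (h) (h)))
2. (p (u (h)) (q (h) (h)))  →  (p (u (h)) (h))


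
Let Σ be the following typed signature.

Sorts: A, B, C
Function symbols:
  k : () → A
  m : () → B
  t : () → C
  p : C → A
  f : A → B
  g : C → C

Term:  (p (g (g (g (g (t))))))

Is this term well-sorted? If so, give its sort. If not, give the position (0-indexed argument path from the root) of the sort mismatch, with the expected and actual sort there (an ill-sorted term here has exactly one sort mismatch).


          (t) : C
        (g (t)) : C
      (g (g (t))) : C
    (g (g (g (t)))) : C
  (g (g (g (g (t))))) : C
(p (g (g (g (g (t)))))) : A

well-sorted; sort = A


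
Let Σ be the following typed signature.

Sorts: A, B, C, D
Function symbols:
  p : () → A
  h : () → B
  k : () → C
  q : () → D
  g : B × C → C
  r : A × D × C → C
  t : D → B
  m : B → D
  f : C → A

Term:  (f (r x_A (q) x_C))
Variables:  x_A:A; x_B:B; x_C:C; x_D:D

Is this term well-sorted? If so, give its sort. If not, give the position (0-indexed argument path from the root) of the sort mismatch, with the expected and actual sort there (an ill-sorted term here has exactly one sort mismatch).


    x_A : A
    (q) : D
    x_C : C
  (r x_A (q) x_C) : C
(f (r x_A (q) x_C)) : A

well-sorted; sort = A


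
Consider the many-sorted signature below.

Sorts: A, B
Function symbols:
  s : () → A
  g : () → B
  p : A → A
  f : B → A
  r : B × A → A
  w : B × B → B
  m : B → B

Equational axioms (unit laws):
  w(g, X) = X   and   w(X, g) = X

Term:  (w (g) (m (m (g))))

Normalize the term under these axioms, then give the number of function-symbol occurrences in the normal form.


size = 3

1. (w (g) (m (m (g))))  →  (m (m (g)))
normal form: (m (m (g)))


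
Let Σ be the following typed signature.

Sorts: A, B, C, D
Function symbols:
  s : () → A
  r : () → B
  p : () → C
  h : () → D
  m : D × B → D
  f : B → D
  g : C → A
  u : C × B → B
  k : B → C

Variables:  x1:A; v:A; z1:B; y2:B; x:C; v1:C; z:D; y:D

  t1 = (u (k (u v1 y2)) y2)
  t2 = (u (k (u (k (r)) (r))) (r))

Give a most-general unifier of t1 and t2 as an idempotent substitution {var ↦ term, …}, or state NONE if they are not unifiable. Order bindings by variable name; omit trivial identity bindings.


{v1 ↦ (k (r)), y2 ↦ (r)}


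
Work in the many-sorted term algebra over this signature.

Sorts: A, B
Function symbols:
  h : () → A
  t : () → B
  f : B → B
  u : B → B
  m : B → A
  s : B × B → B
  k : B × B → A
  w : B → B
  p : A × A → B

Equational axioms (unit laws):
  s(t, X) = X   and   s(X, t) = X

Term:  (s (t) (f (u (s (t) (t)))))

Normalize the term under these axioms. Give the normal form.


1. (s (t) (f (u (s (t) (t)))))  →  (f (u (s (t) (t))))
2. (f (u (s (t) (t))))  →  (f (u (t)))

normal form = (f (u (t)))


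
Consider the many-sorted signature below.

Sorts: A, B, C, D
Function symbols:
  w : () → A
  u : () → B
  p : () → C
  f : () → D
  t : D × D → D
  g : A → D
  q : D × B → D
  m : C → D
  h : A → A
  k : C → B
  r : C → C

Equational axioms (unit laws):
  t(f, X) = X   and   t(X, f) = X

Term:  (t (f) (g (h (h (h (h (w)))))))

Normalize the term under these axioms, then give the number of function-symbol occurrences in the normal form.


size = 6

1. (t (f) (g (h (h (h (h (w)))))))  →  (g (h (h (h (h (w))))))
normal form: (g (h (h (h (h (w))))))


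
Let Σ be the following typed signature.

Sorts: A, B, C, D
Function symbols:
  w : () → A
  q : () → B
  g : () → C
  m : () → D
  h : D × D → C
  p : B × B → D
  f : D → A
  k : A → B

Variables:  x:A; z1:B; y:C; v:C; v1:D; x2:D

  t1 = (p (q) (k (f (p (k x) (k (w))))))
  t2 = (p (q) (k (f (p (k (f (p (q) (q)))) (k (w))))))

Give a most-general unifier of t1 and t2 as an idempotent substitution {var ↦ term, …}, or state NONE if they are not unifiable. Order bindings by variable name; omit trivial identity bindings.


{x ↦ (f (p (q) (q)))}


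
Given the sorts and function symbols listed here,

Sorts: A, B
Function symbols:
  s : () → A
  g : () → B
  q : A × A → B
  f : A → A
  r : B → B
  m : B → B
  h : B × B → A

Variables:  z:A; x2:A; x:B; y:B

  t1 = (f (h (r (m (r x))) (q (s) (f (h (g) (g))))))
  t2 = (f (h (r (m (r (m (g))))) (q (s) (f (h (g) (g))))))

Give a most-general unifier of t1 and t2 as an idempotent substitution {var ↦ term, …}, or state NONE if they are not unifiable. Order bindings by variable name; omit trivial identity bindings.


{x ↦ (m (g))}


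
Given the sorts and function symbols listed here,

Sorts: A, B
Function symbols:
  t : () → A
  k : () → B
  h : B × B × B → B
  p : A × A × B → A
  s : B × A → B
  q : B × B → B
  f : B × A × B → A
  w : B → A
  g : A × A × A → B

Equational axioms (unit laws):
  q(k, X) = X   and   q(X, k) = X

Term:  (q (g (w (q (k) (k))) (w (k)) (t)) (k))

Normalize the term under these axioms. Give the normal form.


normal form = (g (w (k)) (w (k)) (t))

1. (q (g (w (q (k) (k))) (w (k)) (t)) (k))  →  (g (w (q (k) (k))) (w (k)) (t))
2. (g (w (q (k) (k))) (w (k)) (t))  →  (g (w (k)) (w (k)) (t))


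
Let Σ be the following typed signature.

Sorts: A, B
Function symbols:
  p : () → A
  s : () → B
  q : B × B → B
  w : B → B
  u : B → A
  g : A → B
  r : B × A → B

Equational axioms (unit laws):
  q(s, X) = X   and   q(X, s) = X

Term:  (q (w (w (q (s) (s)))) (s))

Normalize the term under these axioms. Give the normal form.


normal form = (w (w (s)))

1. (q (w (w (q (s) (s)))) (s))  →  (w (w (q (s) (s))))
2. (w (w (q (s) (s))))  →  (w (w (s)))


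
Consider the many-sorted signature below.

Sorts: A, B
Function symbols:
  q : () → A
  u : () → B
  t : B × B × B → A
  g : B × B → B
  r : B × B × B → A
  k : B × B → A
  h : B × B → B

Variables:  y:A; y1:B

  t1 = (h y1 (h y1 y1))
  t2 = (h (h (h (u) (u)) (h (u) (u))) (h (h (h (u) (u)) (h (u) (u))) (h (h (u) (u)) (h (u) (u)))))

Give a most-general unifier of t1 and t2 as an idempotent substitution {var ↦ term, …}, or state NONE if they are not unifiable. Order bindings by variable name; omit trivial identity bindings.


{y1 ↦ (h (h (u) (u)) (h (u) (u)))}


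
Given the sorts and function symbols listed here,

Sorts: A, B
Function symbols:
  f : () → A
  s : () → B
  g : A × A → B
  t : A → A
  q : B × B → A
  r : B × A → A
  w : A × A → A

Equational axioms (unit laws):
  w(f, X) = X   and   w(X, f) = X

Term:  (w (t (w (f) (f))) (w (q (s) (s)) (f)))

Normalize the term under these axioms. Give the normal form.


1. (w (t (w (f) (f))) (w (q (s) (s)) (f)))  →  (w (t (f)) (w (q (s) (s)) (f)))
2. (w (t (f)) (w (q (s) (s)) (f)))  →  (w (t (f)) (q (s) (s)))

normal form = (w (t (f)) (q (s) (s)))


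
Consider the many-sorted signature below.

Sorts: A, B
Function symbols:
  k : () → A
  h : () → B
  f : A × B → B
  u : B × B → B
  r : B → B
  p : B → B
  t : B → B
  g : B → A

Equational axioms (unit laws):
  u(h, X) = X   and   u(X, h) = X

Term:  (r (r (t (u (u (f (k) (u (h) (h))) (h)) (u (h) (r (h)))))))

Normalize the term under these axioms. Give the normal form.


normal form = (r (r (t (u (f (k) (h)) (r (h))))))

1. (r (r (t (u (u (f (k) (u (h) (h))) (h)) (u (h) (r (h)))))))  →  (r (r (t (u (f (k) (u (h) (h))) (u (h) (r (h)))))))
2. (r (r (t (u (f (k) (u (h) (h))) (u (h) (r (h)))))))  →  (r (r (t (u (f (k) (h)) (u (h) (r (h)))))))
3. (r (r (t (u (f (k) (h)) (u (h) (r (h)))))))  →  (r (r (t (u (f (k) (h)) (r (h))))))


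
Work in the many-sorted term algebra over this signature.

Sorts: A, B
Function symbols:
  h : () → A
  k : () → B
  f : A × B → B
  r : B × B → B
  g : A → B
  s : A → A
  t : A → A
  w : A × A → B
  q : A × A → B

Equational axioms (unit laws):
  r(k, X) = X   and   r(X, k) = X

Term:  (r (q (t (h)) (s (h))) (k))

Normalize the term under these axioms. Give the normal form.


normal form = (q (t (h)) (s (h)))

1. (r (q (t (h)) (s (h))) (k))  →  (q (t (h)) (s (h)))


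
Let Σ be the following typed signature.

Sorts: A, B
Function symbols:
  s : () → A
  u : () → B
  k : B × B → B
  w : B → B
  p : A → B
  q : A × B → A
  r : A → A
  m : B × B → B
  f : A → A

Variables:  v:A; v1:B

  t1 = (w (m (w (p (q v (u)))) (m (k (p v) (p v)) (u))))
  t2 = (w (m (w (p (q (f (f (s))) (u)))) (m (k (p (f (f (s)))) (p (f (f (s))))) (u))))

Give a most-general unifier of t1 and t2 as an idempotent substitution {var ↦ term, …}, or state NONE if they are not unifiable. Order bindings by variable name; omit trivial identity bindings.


{v ↦ (f (f (s)))}


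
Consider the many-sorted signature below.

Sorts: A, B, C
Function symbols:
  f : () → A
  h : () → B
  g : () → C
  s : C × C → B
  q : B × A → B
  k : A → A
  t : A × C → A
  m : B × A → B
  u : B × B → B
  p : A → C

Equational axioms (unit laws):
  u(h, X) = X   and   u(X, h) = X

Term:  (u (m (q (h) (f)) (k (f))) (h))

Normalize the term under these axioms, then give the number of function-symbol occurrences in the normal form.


size = 6

1. (u (m (q (h) (f)) (k (f))) (h))  →  (m (q (h) (f)) (k (f)))
normal form: (m (q (h) (f)) (k (f)))


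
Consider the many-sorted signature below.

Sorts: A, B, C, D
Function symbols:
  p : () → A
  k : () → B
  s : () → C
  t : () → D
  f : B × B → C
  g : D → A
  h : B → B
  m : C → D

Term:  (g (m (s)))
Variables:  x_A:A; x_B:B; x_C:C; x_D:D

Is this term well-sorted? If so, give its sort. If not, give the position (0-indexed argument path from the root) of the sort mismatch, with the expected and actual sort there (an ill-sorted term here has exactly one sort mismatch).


    (s) : C
  (m (s)) : D
(g (m (s))) : A

well-sorted; sort = A


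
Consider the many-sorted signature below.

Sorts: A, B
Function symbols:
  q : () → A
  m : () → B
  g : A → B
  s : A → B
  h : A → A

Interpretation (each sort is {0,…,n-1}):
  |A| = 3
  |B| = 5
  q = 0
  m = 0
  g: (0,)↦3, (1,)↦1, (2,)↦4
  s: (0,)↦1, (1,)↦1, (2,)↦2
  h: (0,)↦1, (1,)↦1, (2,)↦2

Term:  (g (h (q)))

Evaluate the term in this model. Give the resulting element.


  q = 0
  (h (q)) = h(0,) = 1
  (g (h (q))) = g(1,) = 1

value = 1


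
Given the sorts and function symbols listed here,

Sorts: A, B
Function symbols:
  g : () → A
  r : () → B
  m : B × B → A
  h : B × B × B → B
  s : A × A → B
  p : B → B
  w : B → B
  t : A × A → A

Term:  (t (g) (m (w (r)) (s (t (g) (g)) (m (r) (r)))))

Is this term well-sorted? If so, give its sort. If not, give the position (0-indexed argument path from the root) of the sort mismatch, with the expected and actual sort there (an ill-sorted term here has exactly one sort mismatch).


well-sorted; sort = A

  (g) : A
      (r) : B
    (w (r)) : B
        (g) : A
        (g) : A
      (t (g) (g)) : A
        (r) : B
        (r) : B
      (m (r) (r)) : A
    (s (t (g) (g)) (m (r) (r))) : B
  (m (w (r)) (s (t (g) (g)) (m (r) (r)))) : A
(t (g) (m (w (r)) (s (t (g) (g)) (m (r) (r))))) : A


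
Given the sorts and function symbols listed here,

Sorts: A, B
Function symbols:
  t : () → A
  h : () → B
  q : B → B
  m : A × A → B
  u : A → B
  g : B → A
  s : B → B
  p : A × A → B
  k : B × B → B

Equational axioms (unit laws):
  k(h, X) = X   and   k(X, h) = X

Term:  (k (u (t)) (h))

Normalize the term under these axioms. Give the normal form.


1. (k (u (t)) (h))  →  (u (t))

normal form = (u (t))


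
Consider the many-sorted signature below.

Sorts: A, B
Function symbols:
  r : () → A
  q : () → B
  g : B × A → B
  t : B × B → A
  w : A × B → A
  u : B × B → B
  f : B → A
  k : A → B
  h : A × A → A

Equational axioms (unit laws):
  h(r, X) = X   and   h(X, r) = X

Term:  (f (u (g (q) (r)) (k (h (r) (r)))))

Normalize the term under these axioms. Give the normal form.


normal form = (f (u (g (q) (r)) (k (r))))

1. (f (u (g (q) (r)) (k (h (r) (r)))))  →  (f (u (g (q) (r)) (k (r))))


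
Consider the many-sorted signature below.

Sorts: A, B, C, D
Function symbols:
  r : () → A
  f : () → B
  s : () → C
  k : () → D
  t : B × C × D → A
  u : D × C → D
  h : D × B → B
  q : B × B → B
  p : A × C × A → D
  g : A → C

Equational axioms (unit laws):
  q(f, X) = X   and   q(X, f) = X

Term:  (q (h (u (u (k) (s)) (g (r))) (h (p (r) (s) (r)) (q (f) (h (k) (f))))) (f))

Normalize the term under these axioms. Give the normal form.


normal form = (h (u (u (k) (s)) (g (r))) (h (p (r) (s) (r)) (h (k) (f))))

1. (q (h (u (u (k) (s)) (g (r))) (h (p (r) (s) (r)) (q (f) (h (k) (f))))) (f))  →  (h (u (u (k) (s)) (g (r))) (h (p (r) (s) (r)) (q (f) (h (k) (f)))))
2. (h (u (u (k) (s)) (g (r))) (h (p (r) (s) (r)) (q (f) (h (k) (f)))))  →  (h (u (u (k) (s)) (g (r))) (h (p (r) (s) (r)) (h (k) (f))))


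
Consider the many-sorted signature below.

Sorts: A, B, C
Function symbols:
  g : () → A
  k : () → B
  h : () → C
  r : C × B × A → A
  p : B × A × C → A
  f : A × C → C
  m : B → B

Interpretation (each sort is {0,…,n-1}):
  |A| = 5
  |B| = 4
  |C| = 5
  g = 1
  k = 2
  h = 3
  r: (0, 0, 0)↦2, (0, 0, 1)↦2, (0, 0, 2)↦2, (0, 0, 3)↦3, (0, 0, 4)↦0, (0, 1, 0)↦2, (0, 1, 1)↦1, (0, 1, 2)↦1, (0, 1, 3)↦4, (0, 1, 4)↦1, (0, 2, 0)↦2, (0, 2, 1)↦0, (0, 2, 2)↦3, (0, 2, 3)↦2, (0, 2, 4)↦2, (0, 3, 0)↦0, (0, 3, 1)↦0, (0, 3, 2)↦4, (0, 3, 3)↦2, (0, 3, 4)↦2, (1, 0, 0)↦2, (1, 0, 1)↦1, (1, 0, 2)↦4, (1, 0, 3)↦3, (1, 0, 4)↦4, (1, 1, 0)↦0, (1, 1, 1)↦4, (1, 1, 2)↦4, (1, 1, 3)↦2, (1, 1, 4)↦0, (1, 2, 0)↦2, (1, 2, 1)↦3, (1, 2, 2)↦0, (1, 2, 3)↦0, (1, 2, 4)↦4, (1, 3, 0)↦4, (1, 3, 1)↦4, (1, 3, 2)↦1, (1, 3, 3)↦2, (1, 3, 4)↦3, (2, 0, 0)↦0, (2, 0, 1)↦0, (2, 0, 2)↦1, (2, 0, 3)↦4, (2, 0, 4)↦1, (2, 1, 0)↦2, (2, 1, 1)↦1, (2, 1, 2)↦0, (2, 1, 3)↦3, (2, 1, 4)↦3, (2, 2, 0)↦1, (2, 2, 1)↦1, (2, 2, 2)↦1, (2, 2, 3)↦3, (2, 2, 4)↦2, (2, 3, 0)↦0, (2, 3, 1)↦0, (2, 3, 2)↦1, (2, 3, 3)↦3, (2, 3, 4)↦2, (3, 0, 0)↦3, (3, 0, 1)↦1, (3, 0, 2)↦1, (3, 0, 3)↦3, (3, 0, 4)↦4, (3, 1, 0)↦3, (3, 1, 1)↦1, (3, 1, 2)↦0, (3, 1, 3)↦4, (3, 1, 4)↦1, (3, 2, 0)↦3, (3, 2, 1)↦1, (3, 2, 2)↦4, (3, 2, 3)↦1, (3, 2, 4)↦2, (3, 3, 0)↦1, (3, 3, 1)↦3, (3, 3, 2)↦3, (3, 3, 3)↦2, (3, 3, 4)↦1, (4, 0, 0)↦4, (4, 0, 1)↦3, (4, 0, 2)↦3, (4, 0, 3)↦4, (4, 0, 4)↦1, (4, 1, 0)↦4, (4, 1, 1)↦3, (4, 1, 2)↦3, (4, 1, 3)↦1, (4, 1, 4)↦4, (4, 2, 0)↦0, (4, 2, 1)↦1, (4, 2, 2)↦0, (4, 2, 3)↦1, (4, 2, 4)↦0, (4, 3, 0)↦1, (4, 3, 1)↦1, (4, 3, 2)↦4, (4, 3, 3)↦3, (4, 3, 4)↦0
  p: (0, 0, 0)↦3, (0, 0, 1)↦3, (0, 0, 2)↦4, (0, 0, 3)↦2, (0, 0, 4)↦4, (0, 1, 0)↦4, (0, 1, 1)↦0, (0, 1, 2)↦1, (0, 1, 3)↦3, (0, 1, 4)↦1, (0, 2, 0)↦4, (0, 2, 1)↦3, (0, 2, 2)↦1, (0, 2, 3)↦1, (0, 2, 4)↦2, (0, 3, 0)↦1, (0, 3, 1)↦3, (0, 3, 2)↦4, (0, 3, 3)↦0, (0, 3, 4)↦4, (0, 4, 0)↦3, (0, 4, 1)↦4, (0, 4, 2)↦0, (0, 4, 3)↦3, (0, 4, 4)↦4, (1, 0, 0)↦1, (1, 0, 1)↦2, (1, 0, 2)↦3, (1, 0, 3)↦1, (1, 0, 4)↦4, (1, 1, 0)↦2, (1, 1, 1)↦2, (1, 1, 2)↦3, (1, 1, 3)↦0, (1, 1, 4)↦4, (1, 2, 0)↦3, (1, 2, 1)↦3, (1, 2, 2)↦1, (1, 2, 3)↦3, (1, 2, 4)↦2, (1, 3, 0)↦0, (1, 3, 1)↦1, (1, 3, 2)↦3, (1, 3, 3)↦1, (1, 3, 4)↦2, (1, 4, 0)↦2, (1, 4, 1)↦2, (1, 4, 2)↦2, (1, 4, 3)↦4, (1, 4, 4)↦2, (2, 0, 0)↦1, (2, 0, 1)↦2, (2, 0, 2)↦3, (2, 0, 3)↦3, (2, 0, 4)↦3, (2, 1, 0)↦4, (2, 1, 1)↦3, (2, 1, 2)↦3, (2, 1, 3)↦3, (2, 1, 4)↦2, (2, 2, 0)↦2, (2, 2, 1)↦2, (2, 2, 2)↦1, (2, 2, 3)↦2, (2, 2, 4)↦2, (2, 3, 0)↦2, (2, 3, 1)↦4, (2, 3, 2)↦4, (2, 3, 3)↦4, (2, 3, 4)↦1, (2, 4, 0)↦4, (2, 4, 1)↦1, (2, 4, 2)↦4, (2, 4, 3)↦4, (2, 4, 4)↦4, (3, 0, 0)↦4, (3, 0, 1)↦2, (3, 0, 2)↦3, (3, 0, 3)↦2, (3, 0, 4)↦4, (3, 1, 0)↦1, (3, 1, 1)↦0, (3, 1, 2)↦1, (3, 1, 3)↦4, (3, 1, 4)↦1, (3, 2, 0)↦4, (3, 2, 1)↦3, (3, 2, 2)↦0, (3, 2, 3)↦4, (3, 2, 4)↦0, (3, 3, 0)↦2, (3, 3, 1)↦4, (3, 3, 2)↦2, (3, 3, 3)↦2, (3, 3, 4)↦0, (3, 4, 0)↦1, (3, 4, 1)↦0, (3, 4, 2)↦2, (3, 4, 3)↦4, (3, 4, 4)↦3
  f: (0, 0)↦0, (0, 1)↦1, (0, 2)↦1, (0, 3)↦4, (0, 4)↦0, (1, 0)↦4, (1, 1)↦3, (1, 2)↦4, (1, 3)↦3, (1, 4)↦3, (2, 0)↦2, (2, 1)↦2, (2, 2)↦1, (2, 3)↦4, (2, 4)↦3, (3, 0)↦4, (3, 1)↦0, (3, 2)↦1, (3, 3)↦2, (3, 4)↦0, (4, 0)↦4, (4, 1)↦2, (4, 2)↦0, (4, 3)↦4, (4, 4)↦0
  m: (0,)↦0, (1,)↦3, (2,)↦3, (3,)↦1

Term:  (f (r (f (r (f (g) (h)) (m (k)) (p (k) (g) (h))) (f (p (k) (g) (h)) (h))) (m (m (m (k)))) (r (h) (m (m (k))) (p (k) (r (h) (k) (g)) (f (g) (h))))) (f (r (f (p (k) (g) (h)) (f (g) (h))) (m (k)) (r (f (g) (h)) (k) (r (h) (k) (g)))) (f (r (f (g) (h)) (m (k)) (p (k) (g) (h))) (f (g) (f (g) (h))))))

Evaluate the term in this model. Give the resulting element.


value = 4

  g = 1
  h = 3
  (f (g) (h)) = f(1, 3) = 3
  k = 2
  (m (k)) = m(2,) = 3
  k = 2
  g = 1
  h = 3
  (p (k) (g) (h)) = p(2, 1, 3) = 3
  (r (f (g) (h)) (m (k)) (p (k) (g) (h))) = r(3, 3, 3) = 2
  k = 2
  g = 1
  h = 3
  (p (k) (g) (h)) = p(2, 1, 3) = 3
  h = 3
  (f (p (k) (g) (h)) (h)) = f(3, 3) = 2
  (f (r (f (g) (h)) (m (k)) (p (k) (g) (h))) (f (p (k) (g) (h)) (h))) = f(2, 2) = 1
  k = 2
  (m (k)) = m(2,) = 3
  (m (m (k))) = m(3,) = 1
  (m (m (m (k)))) = m(1,) = 3
  h = 3
  k = 2
  (m (k)) = m(2,) = 3
  (m (m (k))) = m(3,) = 1
  k = 2
  h = 3
  k = 2
  g = 1
  (r (h) (k) (g)) = r(3, 2, 1) = 1
  g = 1
  h = 3
  (f (g) (h)) = f(1, 3) = 3
  (p (k) (r (h) (k) (g)) (f (g) (h))) = p(2, 1, 3) = 3
  (r (h) (m (m (k))) (p (k) (r (h) (k) (g)) (f (g) (h)))) = r(3, 1, 3) = 4
  (r (f (r (f (g) (h)) (m (k)) (p (k) (g) (h))) (f (p (k) (g) (h)) (h))) (m (m (m (k)))) (r (h) (m (m (k))) (p (k) (r (h) (k) (g)) (f (g) (h))))) = r(1, 3, 4) = 3
  k = 2
  g = 1
  h = 3
  (p (k) (g) (h)) = p(2, 1, 3) = 3
  g = 1
  h = 3
  (f (g) (h)) = f(1, 3) = 3
  (f (p (k) (g) (h)) (f (g) (h))) = f(3, 3) = 2
  k = 2
  (m (k)) = m(2,) = 3
  g = 1
  h = 3
  (f (g) (h)) = f(1, 3) = 3
  k = 2
  h = 3
  k = 2
  g = 1
  (r (h) (k) (g)) = r(3, 2, 1) = 1
  (r (f (g) (h)) (k) (r (h) (k) (g))) = r(3, 2, 1) = 1
  (r (f (p (k) (g) (h)) (f (g) (h))) (m (k)) (r (f (g) (h)) (k) (r (h) (k) (g)))) = r(2, 3, 1) = 0
  g = 1
  h = 3
  (f (g) (h)) = f(1, 3) = 3
  k = 2
  (m (k)) = m(2,) = 3
  k = 2
  g = 1
  h = 3
  (p (k) (g) (h)) = p(2, 1, 3) = 3
  (r (f (g) (h)) (m (k)) (p (k) (g) (h))) = r(3, 3, 3) = 2
  g = 1
  g = 1
  h = 3
  (f (g) (h)) = f(1, 3) = 3
  (f (g) (f (g) (h))) = f(1, 3) = 3
  (f (r (f (g) (h)) (m (k)) (p (k) (g) (h))) (f (g) (f (g) (h)))) = f(2, 3) = 4
  (f (r (f (p (k) (g) (h)) (f (g) (h))) (m (k)) (r (f (g) (h)) (k) (r (h) (k) (g)))) (f (r (f (g) (h)) (m (k)) (p (k) (g) (h))) (f (g) (f (g) (h))))) = f(0, 4) = 0
  (f (r (f (r (f (g) (h)) (m (k)) (p (k) (g) (h))) (f (p (k) (g) (h)) (h))) (m (m (m (k)))) (r (h) (m (m (k))) (p (k) (r (h) (k) (g)) (f (g) (h))))) (f (r (f (p (k) (g) (h)) (f (g) (h))) (m (k)) (r (f (g) (h)) (k) (r (h) (k) (g)))) (f (r (f (g) (h)) (m (k)) (p (k) (g) (h))) (f (g) (f (g) (h)))))) = f(3, 0) = 4


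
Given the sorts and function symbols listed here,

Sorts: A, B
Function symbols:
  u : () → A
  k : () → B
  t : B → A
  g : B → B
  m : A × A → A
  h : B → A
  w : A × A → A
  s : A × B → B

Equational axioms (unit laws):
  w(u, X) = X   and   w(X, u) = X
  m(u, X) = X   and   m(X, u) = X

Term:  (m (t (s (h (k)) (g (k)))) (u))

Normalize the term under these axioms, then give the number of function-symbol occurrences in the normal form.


1. (m (t (s (h (k)) (g (k)))) (u))  →  (t (s (h (k)) (g (k))))
normal form: (t (s (h (k)) (g (k))))

size = 6


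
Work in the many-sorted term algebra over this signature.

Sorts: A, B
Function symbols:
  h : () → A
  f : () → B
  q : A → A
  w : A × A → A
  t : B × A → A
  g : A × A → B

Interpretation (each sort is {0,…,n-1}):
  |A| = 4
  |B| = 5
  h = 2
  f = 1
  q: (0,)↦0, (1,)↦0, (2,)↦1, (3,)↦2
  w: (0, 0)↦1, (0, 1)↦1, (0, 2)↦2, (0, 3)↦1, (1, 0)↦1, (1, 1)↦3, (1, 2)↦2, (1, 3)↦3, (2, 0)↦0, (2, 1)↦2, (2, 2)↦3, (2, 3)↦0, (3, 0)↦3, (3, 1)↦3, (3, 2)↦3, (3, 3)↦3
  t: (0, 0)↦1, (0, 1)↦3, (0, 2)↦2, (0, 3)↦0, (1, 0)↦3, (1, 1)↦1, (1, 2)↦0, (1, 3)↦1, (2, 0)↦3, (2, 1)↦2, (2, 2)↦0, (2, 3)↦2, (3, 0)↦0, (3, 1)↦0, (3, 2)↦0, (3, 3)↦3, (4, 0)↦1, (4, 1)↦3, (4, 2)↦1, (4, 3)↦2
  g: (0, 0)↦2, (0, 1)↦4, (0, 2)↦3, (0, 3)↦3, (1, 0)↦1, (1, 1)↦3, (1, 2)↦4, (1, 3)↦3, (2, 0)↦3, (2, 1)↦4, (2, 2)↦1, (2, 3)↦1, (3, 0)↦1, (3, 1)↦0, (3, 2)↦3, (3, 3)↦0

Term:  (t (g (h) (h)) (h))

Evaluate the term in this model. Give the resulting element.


value = 0

  h = 2
  h = 2
  (g (h) (h)) = g(2, 2) = 1
  h = 2
  (t (g (h) (h)) (h)) = t(1, 2) = 0


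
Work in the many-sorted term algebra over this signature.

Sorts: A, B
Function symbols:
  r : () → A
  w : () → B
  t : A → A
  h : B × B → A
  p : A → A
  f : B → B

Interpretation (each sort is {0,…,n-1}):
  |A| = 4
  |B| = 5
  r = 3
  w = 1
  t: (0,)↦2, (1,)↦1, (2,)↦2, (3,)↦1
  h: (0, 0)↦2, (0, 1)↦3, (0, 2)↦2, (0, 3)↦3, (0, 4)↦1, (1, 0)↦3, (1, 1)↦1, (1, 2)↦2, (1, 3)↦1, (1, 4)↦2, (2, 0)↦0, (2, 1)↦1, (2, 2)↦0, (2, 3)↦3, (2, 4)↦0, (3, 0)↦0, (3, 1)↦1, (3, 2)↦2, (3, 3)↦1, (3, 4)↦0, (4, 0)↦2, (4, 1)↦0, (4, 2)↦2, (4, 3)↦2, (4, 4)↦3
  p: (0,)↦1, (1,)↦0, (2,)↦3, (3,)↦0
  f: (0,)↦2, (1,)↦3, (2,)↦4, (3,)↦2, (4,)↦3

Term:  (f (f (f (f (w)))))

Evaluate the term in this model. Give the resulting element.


  w = 1
  (f (w)) = f(1,) = 3
  (f (f (w))) = f(3,) = 2
  (f (f (f (w)))) = f(2,) = 4
  (f (f (f (f (w))))) = f(4,) = 3

value = 3


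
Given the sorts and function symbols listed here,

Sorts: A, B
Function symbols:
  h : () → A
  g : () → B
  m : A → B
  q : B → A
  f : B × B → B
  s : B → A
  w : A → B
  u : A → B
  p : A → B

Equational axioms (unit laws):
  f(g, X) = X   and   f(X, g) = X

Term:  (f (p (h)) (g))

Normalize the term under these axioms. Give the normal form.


1. (f (p (h)) (g))  →  (p (h))

normal form = (p (h))


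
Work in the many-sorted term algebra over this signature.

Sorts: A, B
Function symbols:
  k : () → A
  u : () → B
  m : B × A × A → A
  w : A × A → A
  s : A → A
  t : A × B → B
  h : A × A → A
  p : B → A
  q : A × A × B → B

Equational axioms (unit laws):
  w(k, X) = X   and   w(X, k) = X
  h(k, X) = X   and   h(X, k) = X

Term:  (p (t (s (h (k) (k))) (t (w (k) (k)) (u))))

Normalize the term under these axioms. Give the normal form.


normal form = (p (t (s (k)) (t (k) (u))))

1. (p (t (s (h (k) (k))) (t (w (k) (k)) (u))))  →  (p (t (s (k)) (t (w (k) (k)) (u))))
2. (p (t (s (k)) (t (w (k) (k)) (u))))  →  (p (t (s (k)) (t (k) (u))))


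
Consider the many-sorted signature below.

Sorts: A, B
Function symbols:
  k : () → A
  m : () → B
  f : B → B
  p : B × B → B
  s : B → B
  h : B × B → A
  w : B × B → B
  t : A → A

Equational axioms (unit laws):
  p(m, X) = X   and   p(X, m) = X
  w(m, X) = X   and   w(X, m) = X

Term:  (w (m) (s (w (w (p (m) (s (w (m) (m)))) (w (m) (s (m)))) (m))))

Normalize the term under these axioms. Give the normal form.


normal form = (s (w (s (m)) (s (m))))

1. (w (m) (s (w (w (p (m) (s (w (m) (m)))) (w (m) (s (m)))) (m))))  →  (s (w (w (p (m) (s (w (m) (m)))) (w (m) (s (m)))) (m)))
2. (s (w (w (p (m) (s (w (m) (m)))) (w (m) (s (m)))) (m)))  →  (s (w (p (m) (s (w (m) (m)))) (w (m) (s (m)))))
3. (s (w (p (m) (s (w (m) (m)))) (w (m) (s (m)))))  →  (s (w (s (w (m) (m))) (w (m) (s (m)))))
4. (s (w (s (w (m) (m))) (w (m) (s (m)))))  →  (s (w (s (m)) (w (m) (s (m)))))
5. (s (w (s (m)) (w (m) (s (m)))))  →  (s (w (s (m)) (s (m))))


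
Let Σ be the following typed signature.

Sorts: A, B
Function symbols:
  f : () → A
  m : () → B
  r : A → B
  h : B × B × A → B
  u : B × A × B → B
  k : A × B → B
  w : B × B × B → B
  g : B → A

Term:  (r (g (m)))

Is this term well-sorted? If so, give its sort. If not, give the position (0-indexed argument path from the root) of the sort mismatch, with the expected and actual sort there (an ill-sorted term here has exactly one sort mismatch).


well-sorted; sort = B

    (m) : B
  (g (m)) : A
(r (g (m))) : B


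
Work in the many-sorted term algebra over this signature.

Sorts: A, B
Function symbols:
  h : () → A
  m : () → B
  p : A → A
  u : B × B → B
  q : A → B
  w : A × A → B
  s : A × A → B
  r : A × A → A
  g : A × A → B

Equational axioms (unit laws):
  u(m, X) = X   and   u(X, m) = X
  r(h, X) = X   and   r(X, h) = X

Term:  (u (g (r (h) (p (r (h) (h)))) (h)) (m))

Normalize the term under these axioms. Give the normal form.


normal form = (g (p (h)) (h))

1. (u (g (r (h) (p (r (h) (h)))) (h)) (m))  →  (g (r (h) (p (r (h) (h)))) (h))
2. (g (r (h) (p (r (h) (h)))) (h))  →  (g (p (r (h) (h))) (h))
3. (g (p (r (h) (h))) (h))  →  (g (p (h)) (h))


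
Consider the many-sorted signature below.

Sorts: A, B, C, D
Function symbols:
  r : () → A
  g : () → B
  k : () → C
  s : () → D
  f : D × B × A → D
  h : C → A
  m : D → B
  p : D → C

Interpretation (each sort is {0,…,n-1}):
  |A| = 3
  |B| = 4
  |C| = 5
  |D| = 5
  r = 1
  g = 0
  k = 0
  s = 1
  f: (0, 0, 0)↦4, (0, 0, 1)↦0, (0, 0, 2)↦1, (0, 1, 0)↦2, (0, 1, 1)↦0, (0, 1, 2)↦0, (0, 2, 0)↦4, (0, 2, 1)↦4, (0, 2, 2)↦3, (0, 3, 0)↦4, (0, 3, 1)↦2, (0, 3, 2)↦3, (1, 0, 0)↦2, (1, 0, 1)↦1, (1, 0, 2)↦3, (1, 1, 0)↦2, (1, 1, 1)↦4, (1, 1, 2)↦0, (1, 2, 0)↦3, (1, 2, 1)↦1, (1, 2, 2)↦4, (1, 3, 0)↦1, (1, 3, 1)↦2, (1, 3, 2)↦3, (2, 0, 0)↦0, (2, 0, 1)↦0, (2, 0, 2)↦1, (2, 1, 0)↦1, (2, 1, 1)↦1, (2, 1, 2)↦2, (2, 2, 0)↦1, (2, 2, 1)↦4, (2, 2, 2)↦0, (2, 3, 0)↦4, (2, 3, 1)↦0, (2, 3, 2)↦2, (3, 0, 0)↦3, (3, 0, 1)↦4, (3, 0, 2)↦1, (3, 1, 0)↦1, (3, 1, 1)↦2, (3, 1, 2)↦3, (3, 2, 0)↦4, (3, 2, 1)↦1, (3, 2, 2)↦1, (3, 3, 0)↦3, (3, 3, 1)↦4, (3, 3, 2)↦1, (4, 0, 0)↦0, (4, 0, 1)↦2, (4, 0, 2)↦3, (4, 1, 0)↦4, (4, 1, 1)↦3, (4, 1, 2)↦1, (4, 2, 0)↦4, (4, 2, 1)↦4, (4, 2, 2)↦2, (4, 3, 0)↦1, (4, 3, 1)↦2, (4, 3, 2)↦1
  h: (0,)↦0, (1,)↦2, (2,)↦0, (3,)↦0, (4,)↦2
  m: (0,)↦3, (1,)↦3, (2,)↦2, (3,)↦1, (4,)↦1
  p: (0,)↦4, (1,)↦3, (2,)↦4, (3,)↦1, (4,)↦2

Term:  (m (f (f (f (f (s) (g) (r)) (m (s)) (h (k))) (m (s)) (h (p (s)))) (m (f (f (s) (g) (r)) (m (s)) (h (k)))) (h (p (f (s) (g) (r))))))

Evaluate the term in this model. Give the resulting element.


  s = 1
  g = 0
  r = 1
  (f (s) (g) (r)) = f(1, 0, 1) = 1
  s = 1
  (m (s)) = m(1,) = 3
  k = 0
  (h (k)) = h(0,) = 0
  (f (f (s) (g) (r)) (m (s)) (h (k))) = f(1, 3, 0) = 1
  s = 1
  (m (s)) = m(1,) = 3
  s = 1
  (p (s)) = p(1,) = 3
  (h (p (s))) = h(3,) = 0
  (f (f (f (s) (g) (r)) (m (s)) (h (k))) (m (s)) (h (p (s)))) = f(1, 3, 0) = 1
  s = 1
  g = 0
  r = 1
  (f (s) (g) (r)) = f(1, 0, 1) = 1
  s = 1
  (m (s)) = m(1,) = 3
  k = 0
  (h (k)) = h(0,) = 0
  (f (f (s) (g) (r)) (m (s)) (h (k))) = f(1, 3, 0) = 1
  (m (f (f (s) (g) (r)) (m (s)) (h (k)))) = m(1,) = 3
  s = 1
  g = 0
  r = 1
  (f (s) (g) (r)) = f(1, 0, 1) = 1
  (p (f (s) (g) (r))) = p(1,) = 3
  (h (p (f (s) (g) (r)))) = h(3,) = 0
  (f (f (f (f (s) (g) (r)) (m (s)) (h (k))) (m (s)) (h (p (s)))) (m (f (f (s) (g) (r)) (m (s)) (h (k)))) (h (p (f (s) (g) (r))))) = f(1, 3, 0) = 1
  (m (f (f (f (f (s) (g) (r)) (m (s)) (h (k))) (m (s)) (h (p (s)))) (m (f (f (s) (g) (r)) (m (s)) (h (k)))) (h (p (f (s) (g) (r)))))) = m(1,) = 3

value = 3


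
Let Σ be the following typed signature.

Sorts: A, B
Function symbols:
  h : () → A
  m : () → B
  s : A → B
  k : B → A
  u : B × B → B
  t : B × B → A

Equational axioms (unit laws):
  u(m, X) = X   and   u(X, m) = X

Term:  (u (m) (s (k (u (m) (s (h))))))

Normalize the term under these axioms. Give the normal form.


normal form = (s (k (s (h))))

1. (u (m) (s (k (u (m) (s (h))))))  →  (s (k (u (m) (s (h)))))
2. (s (k (u (m) (s (h)))))  →  (s (k (s (h))))


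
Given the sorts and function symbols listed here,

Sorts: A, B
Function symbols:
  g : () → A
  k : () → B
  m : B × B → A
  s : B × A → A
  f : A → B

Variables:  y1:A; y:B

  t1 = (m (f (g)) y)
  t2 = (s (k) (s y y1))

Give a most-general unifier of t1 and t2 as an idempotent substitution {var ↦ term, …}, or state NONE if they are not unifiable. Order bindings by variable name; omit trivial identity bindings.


NONE (not unifiable)

head clash or occurs-check failure — not unifiable


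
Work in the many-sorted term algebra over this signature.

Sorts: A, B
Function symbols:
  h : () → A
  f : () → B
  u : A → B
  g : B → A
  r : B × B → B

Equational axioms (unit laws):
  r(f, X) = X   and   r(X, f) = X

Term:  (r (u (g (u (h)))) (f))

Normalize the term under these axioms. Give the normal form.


normal form = (u (g (u (h))))

1. (r (u (g (u (h)))) (f))  →  (u (g (u (h))))


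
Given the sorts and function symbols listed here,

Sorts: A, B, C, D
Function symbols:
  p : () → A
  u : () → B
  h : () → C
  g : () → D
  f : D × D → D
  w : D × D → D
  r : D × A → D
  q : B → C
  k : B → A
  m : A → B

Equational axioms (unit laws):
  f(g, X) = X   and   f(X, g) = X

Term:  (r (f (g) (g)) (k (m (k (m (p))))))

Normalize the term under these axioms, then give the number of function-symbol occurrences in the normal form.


1. (r (f (g) (g)) (k (m (k (m (p))))))  →  (r (g) (k (m (k (m (p))))))
normal form: (r (g) (k (m (k (m (p))))))

size = 7


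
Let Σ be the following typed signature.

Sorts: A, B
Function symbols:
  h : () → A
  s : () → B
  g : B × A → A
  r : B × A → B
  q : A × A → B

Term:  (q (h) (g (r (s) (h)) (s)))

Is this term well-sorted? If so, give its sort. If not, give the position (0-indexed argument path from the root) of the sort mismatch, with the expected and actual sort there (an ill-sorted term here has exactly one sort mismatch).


  (h) : A
      (s) : B
      (h) : A
    (r (s) (h)) : B
    (s) : B
  (g (r (s) (h)) (s)) : ✗ arg 1 at [1, 1] has sort B, expected A

ill-sorted at position [1, 1]: expected A, got B
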